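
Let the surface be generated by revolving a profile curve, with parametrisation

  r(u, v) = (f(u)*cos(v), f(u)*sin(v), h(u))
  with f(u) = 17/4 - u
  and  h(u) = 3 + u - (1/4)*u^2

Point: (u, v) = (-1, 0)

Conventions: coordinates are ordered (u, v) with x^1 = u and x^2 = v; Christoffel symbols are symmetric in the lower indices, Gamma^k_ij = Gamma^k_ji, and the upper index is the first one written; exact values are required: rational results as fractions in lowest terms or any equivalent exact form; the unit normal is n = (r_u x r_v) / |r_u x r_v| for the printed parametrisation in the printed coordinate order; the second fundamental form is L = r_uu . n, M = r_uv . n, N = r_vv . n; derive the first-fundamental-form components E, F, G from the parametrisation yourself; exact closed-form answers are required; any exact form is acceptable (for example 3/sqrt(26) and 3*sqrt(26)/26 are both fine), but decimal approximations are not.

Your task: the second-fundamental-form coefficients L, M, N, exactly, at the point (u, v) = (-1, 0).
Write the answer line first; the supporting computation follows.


Answer: L = sqrt(13)/13, M = 0, N = 63*sqrt(13)/52

f = 21/4, f' = -1, f'' = 0, h' = 3/2, h'' = -1/2
E = 13/4, F = 0, G = 441/16; answer radicand W^2 = 13/4
unnormalised second-form numerators: l = 1/2, m = 0, n = 63/8; L = l/sqrt(13/4), and similarly M = m/sqrt(W^2), N = n/sqrt(W^2)


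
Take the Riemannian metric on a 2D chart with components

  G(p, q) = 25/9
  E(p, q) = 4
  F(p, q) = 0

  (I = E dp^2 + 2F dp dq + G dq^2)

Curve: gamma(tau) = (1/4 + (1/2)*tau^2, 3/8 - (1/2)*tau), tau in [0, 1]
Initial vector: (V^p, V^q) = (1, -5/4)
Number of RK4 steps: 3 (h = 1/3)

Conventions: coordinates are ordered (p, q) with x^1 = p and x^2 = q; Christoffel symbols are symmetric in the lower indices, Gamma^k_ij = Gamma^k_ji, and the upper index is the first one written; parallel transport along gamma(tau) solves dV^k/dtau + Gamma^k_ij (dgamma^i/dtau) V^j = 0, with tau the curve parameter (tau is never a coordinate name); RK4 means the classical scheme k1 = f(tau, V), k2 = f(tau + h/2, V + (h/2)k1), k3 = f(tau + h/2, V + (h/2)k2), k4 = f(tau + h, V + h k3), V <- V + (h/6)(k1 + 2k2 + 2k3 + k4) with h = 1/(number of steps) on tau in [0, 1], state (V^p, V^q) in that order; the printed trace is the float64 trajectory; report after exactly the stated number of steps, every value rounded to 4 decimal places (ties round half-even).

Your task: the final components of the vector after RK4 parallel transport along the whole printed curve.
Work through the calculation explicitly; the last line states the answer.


gamma'(tau) = (tau, -1/2); f(tau, V)^k = -Gamma^k_ij(gamma(tau)) gamma'^i(tau) V^j; h = 1/3; intermediate values shown to 6 dp
curve data and Christoffel symbols at the stage parameters:
  tau = 0.000000: gamma = (0.250000, 0.375000), gamma' = (0.000000, -0.500000); Gamma_ppp = 0.000000, Gamma_ppq = 0.000000, Gamma_pqq = 0.000000, Gamma_qpp = 0.000000, Gamma_qpq = 0.000000, Gamma_qqq = 0.000000
  tau = 0.166667: gamma = (0.263889, 0.291667), gamma' = (0.166667, -0.500000); Gamma_ppp = 0.000000, Gamma_ppq = 0.000000, Gamma_pqq = 0.000000, Gamma_qpp = 0.000000, Gamma_qpq = 0.000000, Gamma_qqq = 0.000000
  tau = 0.333333: gamma = (0.305556, 0.208333), gamma' = (0.333333, -0.500000); Gamma_ppp = 0.000000, Gamma_ppq = 0.000000, Gamma_pqq = 0.000000, Gamma_qpp = 0.000000, Gamma_qpq = 0.000000, Gamma_qqq = 0.000000
  tau = 0.500000: gamma = (0.375000, 0.125000), gamma' = (0.500000, -0.500000); Gamma_ppp = 0.000000, Gamma_ppq = 0.000000, Gamma_pqq = 0.000000, Gamma_qpp = 0.000000, Gamma_qpq = 0.000000, Gamma_qqq = 0.000000
  tau = 0.666667: gamma = (0.472222, 0.041667), gamma' = (0.666667, -0.500000); Gamma_ppp = 0.000000, Gamma_ppq = 0.000000, Gamma_pqq = 0.000000, Gamma_qpp = 0.000000, Gamma_qpq = 0.000000, Gamma_qqq = 0.000000
  tau = 0.833333: gamma = (0.597222, -0.041667), gamma' = (0.833333, -0.500000); Gamma_ppp = 0.000000, Gamma_ppq = 0.000000, Gamma_pqq = 0.000000, Gamma_qpp = 0.000000, Gamma_qpq = 0.000000, Gamma_qqq = 0.000000
  tau = 1.000000: gamma = (0.750000, -0.125000), gamma' = (1.000000, -0.500000); Gamma_ppp = 0.000000, Gamma_ppq = 0.000000, Gamma_pqq = 0.000000, Gamma_qpp = 0.000000, Gamma_qpq = 0.000000, Gamma_qqq = 0.000000
step 0: V^p = 1.0000, V^q = -1.2500
step 1: k1 = (0.000000, 0.000000), k2 = (0.000000, 0.000000), k3 = (0.000000, 0.000000), k4 = (0.000000, 0.000000); V <- V + (h/6)(k1 + 2k2 + 2k3 + k4): V^p = 1.0000, V^q = -1.2500
step 2: k1 = (0.000000, 0.000000), k2 = (0.000000, 0.000000), k3 = (0.000000, 0.000000), k4 = (0.000000, 0.000000); V <- V + (h/6)(k1 + 2k2 + 2k3 + k4): V^p = 1.0000, V^q = -1.2500
step 3: k1 = (0.000000, 0.000000), k2 = (0.000000, 0.000000), k3 = (0.000000, 0.000000), k4 = (0.000000, 0.000000); V <- V + (h/6)(k1 + 2k2 + 2k3 + k4): V^p = 1.0000, V^q = -1.2500

Answer: V^p = 1.0000, V^q = -1.2500


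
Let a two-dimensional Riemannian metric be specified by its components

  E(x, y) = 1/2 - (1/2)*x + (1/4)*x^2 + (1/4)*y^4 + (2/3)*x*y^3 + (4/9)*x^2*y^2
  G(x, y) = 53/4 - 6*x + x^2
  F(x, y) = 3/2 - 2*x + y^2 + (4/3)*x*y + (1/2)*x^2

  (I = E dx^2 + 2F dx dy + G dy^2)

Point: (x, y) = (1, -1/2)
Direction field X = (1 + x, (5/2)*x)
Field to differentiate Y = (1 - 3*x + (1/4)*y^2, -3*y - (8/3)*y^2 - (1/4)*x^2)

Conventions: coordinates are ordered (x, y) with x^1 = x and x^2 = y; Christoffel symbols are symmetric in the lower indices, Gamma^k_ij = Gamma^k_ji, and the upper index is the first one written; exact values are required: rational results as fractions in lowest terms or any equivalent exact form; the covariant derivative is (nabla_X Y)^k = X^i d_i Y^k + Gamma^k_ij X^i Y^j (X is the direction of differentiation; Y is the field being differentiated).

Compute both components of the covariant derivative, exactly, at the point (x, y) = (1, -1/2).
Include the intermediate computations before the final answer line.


E = 169/576, F = -5/12, G = 33/4 at the point
E_x = 5/36, E_y = -5/72, F_x = -5/3, F_y = 1/3, G_x = -4, G_y = 0
EG - F^2 = 5177/2304;  g^inv = (2304/5177) * [[33/4, 5/12], [5/12, 169/576]]
first-kind symbols [ij,l] = (1/2)(d_i g_jl + d_j g_il - d_l g_ij): [xx,x] = E_x/2 = 5/72, [xx,y] = F_x - E_y/2 = -235/144, [xy,x] = E_y/2 = -5/144, [xy,y] = G_x/2 = -2, [yy,x] = F_y - G_x/2 = 7/3, [yy,y] = G_y/2 = 0
Gamma^x_ij = (G*[ij,x] - F*[ij,y])/(EG - F^2), Gamma^y_ij = (E*[ij,y] - F*[ij,x])/(EG - F^2)
Gamma_xxx = -740/15531, Gamma_xxy = -2580/5177, Gamma_xyy = 44352/5177, Gamma_yxx = -37315/186372, Gamma_yxy = -4156/15531, Gamma_yyy = 2240/5177
X = (2, 5/2), Y = (-31/16, 7/12) at the point

Answer: (nabla_X Y)^x = 489901/62124, (nabla_X Y)^y = 92353/165664


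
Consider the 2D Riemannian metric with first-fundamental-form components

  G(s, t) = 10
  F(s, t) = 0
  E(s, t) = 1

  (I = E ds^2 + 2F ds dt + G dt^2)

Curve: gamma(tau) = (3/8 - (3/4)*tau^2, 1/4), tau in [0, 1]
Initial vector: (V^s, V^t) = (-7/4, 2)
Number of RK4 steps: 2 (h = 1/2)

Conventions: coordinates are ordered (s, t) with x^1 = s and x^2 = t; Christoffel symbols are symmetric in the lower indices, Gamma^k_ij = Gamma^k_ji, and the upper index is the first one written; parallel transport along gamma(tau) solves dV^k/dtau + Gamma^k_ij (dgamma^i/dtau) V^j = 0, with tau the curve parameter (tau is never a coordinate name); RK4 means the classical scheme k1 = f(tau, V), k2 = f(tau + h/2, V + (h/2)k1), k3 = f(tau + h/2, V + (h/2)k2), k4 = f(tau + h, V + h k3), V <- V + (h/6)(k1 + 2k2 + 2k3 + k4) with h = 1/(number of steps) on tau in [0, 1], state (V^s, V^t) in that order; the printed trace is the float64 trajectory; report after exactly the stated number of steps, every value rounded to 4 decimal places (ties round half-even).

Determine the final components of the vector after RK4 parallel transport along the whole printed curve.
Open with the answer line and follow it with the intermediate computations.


Answer: V^s = -1.7500, V^t = 2.0000

gamma'(tau) = (-(3/2)*tau, 0); f(tau, V)^k = -Gamma^k_ij(gamma(tau)) gamma'^i(tau) V^j; h = 1/2; intermediate values shown to 6 dp
curve data and Christoffel symbols at the stage parameters:
  tau = 0.000000: gamma = (0.375000, 0.250000), gamma' = (0.000000, 0.000000); Gamma_sss = 0.000000, Gamma_sst = 0.000000, Gamma_stt = 0.000000, Gamma_tss = 0.000000, Gamma_tst = 0.000000, Gamma_ttt = 0.000000
  tau = 0.250000: gamma = (0.328125, 0.250000), gamma' = (-0.375000, 0.000000); Gamma_sss = 0.000000, Gamma_sst = 0.000000, Gamma_stt = 0.000000, Gamma_tss = 0.000000, Gamma_tst = 0.000000, Gamma_ttt = 0.000000
  tau = 0.500000: gamma = (0.187500, 0.250000), gamma' = (-0.750000, 0.000000); Gamma_sss = 0.000000, Gamma_sst = 0.000000, Gamma_stt = 0.000000, Gamma_tss = 0.000000, Gamma_tst = 0.000000, Gamma_ttt = 0.000000
  tau = 0.750000: gamma = (-0.046875, 0.250000), gamma' = (-1.125000, 0.000000); Gamma_sss = 0.000000, Gamma_sst = 0.000000, Gamma_stt = 0.000000, Gamma_tss = 0.000000, Gamma_tst = 0.000000, Gamma_ttt = 0.000000
  tau = 1.000000: gamma = (-0.375000, 0.250000), gamma' = (-1.500000, 0.000000); Gamma_sss = 0.000000, Gamma_sst = 0.000000, Gamma_stt = 0.000000, Gamma_tss = 0.000000, Gamma_tst = 0.000000, Gamma_ttt = 0.000000
step 0: V^s = -1.7500, V^t = 2.0000
step 1: k1 = (0.000000, 0.000000), k2 = (0.000000, 0.000000), k3 = (0.000000, 0.000000), k4 = (0.000000, 0.000000); V <- V + (h/6)(k1 + 2k2 + 2k3 + k4): V^s = -1.7500, V^t = 2.0000
step 2: k1 = (0.000000, 0.000000), k2 = (0.000000, 0.000000), k3 = (0.000000, 0.000000), k4 = (0.000000, 0.000000); V <- V + (h/6)(k1 + 2k2 + 2k3 + k4): V^s = -1.7500, V^t = 2.0000


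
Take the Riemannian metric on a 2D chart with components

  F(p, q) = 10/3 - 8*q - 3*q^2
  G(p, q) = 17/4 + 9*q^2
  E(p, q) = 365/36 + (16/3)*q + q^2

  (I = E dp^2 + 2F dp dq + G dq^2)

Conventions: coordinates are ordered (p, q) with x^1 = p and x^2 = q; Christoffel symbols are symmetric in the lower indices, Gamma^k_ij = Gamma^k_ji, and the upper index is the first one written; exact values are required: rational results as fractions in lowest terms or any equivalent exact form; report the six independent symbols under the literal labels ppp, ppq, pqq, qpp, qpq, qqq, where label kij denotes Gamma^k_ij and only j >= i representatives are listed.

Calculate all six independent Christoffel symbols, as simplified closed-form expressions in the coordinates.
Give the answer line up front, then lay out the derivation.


Answer: Gamma_ppp = (-432*q^3 - 2304*q^2 - 2592*q + 1280)/(7416*q^2 + 10944*q + 4605), Gamma_ppq = (432*q^3 + 1152*q^2 + 204*q + 544)/(2472*q^2 + 3648*q + 1535), Gamma_pqq = (-1296*q^3 - 2664*q - 1632)/(2472*q^2 + 3648*q + 1535), Gamma_qpp = (-432*q^3 - 3456*q^2 - 10524*q - 11680)/(22248*q^2 + 32832*q + 13815), Gamma_qpq = (432*q^3 + 2304*q^2 + 2592*q - 1280)/(7416*q^2 + 10944*q + 4605), Gamma_qqq = (-432*q^3 - 1152*q^2 + 2268*q + 1280)/(2472*q^2 + 3648*q + 1535)

E = 365/36 + (16/3)*q + q^2; F = 10/3 - 8*q - 3*q^2; G = 17/4 + 9*q^2
Gamma^k_ij = (1/2) g^{kl} (d_i g_jl + d_j g_il - d_l g_ij), with g^inv = (1/(EG-F^2)) [[G, -F], [-F, E]]
first partials: E_p = 0, E_q = 16/3 + 2*q, F_p = 0, F_q = -8 - 6*q, G_p = 0, G_q = 18*q
D = EG - F^2 = 1535/48 + 76*q + (103/2)*q^2
expanded: Gamma^p_pp = (G E_p - 2F F_p + F E_q)/(2D), Gamma^p_pq = (G E_q - F G_p)/(2D), Gamma^p_qq = (2G F_q - G G_p - F G_q)/(2D), Gamma^q_pp = (2E F_p - E E_q - F E_p)/(2D), Gamma^q_pq = (E G_p - F E_q)/(2D), Gamma^q_qq = (E G_q - 2F F_q + F G_p)/(2D); substitute and cancel common factors


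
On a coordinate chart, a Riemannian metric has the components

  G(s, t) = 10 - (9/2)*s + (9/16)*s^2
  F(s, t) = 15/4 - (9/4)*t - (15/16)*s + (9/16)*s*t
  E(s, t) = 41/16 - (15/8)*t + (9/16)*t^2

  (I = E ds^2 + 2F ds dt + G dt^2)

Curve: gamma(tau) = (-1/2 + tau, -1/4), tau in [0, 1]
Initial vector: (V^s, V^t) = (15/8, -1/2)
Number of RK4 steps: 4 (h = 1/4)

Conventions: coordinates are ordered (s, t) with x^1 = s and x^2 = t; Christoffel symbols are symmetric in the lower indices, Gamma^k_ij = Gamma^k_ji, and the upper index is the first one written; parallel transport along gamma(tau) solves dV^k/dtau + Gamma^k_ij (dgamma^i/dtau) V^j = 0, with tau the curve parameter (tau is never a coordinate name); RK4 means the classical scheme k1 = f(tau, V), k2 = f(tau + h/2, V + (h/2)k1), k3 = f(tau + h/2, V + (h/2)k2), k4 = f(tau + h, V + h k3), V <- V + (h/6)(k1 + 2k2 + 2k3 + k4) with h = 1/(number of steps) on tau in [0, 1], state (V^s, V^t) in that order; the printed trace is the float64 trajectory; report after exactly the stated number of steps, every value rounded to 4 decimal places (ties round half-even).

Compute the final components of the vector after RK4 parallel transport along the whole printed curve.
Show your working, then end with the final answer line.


gamma'(tau) = (1, 0); f(tau, V)^k = -Gamma^k_ij(gamma(tau)) gamma'^i(tau) V^j; h = 1/4; intermediate values shown to 6 dp
curve data and Christoffel symbols at the stage parameters:
  tau = 0.000000: gamma = (-0.500000, -0.250000), gamma' = (1.000000, 0.000000); Gamma_sss = 0.000000, Gamma_sst = -0.074574, Gamma_stt = 0.000000, Gamma_tss = 0.000000, Gamma_tst = -0.175088, Gamma_ttt = 0.000000
  tau = 0.125000: gamma = (-0.375000, -0.250000), gamma' = (1.000000, 0.000000); Gamma_sss = 0.000000, Gamma_sst = -0.077939, Gamma_stt = 0.000000, Gamma_tss = 0.000000, Gamma_tst = -0.177903, Gamma_ttt = 0.000000
  tau = 0.250000: gamma = (-0.250000, -0.250000), gamma' = (1.000000, 0.000000); Gamma_sss = 0.000000, Gamma_sst = -0.081512, Gamma_stt = 0.000000, Gamma_tss = 0.000000, Gamma_tst = -0.180744, Gamma_ttt = 0.000000
  tau = 0.375000: gamma = (-0.125000, -0.250000), gamma' = (1.000000, 0.000000); Gamma_sss = 0.000000, Gamma_sst = -0.085310, Gamma_stt = 0.000000, Gamma_tss = 0.000000, Gamma_tst = -0.183603, Gamma_ttt = 0.000000
  tau = 0.500000: gamma = (0.000000, -0.250000), gamma' = (1.000000, 0.000000); Gamma_sss = 0.000000, Gamma_sst = -0.089349, Gamma_stt = 0.000000, Gamma_tss = 0.000000, Gamma_tst = -0.186468, Gamma_ttt = 0.000000
  tau = 0.625000: gamma = (0.125000, -0.250000), gamma' = (1.000000, 0.000000); Gamma_sss = 0.000000, Gamma_sst = -0.093647, Gamma_stt = 0.000000, Gamma_tss = 0.000000, Gamma_tst = -0.189329, Gamma_ttt = 0.000000
  tau = 0.750000: gamma = (0.250000, -0.250000), gamma' = (1.000000, 0.000000); Gamma_sss = 0.000000, Gamma_sst = -0.098221, Gamma_stt = 0.000000, Gamma_tss = 0.000000, Gamma_tst = -0.192171, Gamma_ttt = 0.000000
  tau = 0.875000: gamma = (0.375000, -0.250000), gamma' = (1.000000, 0.000000); Gamma_sss = 0.000000, Gamma_sst = -0.103091, Gamma_stt = 0.000000, Gamma_tss = 0.000000, Gamma_tst = -0.194976, Gamma_ttt = 0.000000
  tau = 1.000000: gamma = (0.500000, -0.250000), gamma' = (1.000000, 0.000000); Gamma_sss = 0.000000, Gamma_sst = -0.108278, Gamma_stt = 0.000000, Gamma_tss = 0.000000, Gamma_tst = -0.197725, Gamma_ttt = 0.000000
step 0: V^s = 1.8750, V^t = -0.5000
step 1: k1 = (-0.037287, -0.087544), k2 = (-0.039822, -0.090898), k3 = (-0.039855, -0.090973), k4 = (-0.042610, -0.094483); V <- V + (h/6)(k1 + 2k2 + 2k3 + k4): V^s = 1.8650, V^t = -0.5227
step 2: k1 = (-0.042610, -0.094482), k2 = (-0.045603, -0.098145), k3 = (-0.045642, -0.098229), k4 = (-0.048901, -0.102054); V <- V + (h/6)(k1 + 2k2 + 2k3 + k4): V^s = 1.8536, V^t = -0.5473
step 3: k1 = (-0.048900, -0.102053), k2 = (-0.052447, -0.106034), k3 = (-0.052493, -0.106128), k4 = (-0.056362, -0.110273); V <- V + (h/6)(k1 + 2k2 + 2k3 + k4): V^s = 1.8405, V^t = -0.5738
step 4: k1 = (-0.056361, -0.110272), k2 = (-0.060577, -0.114569), k3 = (-0.060632, -0.114674), k4 = (-0.065236, -0.119127); V <- V + (h/6)(k1 + 2k2 + 2k3 + k4): V^s = 1.8253, V^t = -0.6025

Answer: V^s = 1.8253, V^t = -0.6025


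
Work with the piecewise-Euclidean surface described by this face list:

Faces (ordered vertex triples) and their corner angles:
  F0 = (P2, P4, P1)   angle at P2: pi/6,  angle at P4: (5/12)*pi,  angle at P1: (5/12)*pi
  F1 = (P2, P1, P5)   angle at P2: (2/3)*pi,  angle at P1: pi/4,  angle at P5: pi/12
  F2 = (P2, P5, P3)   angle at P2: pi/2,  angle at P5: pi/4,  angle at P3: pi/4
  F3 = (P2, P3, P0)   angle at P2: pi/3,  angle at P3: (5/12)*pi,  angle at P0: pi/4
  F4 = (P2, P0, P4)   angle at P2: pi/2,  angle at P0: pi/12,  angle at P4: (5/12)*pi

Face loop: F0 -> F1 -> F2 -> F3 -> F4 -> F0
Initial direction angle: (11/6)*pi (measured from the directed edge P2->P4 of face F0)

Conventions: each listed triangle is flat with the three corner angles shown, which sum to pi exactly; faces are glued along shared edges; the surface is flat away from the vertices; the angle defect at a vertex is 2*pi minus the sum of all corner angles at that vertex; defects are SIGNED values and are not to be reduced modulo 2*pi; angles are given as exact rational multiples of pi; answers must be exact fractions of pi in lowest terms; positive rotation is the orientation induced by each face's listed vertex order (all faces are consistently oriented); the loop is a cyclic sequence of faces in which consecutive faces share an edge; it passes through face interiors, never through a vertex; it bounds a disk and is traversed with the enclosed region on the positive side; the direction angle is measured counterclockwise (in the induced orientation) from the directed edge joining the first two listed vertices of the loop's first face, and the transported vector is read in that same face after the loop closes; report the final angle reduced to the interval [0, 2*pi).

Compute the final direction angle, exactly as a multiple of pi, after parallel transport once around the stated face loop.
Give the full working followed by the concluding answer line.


enclosed vertex P2: corner angles sum to (13/6)*pi, defect = 2*pi - (13/6)*pi = -pi/6
transport around the loop rotates by the sum of enclosed defects; add to the initial angle mod 2*pi
final angle = (11/6)*pi - pi/6 = (5/3)*pi (mod 2*pi)

Answer: final direction angle = (5/3)*pi


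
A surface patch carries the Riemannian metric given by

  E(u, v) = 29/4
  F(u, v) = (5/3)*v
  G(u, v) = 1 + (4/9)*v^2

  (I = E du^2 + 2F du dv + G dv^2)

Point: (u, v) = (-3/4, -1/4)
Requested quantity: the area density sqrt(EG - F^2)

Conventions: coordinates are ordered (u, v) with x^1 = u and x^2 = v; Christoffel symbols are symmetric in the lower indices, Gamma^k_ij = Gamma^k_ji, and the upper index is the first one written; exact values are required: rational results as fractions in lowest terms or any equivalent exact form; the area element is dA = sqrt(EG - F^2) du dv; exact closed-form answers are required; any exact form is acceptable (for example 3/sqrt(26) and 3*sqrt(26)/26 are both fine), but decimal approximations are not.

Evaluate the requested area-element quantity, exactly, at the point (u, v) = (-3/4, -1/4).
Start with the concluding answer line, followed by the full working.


Answer: sqrt(EG - F^2) = sqrt(262)/6

E = 29/4, F = -5/12, G = 37/36; EG - F^2 = 131/18


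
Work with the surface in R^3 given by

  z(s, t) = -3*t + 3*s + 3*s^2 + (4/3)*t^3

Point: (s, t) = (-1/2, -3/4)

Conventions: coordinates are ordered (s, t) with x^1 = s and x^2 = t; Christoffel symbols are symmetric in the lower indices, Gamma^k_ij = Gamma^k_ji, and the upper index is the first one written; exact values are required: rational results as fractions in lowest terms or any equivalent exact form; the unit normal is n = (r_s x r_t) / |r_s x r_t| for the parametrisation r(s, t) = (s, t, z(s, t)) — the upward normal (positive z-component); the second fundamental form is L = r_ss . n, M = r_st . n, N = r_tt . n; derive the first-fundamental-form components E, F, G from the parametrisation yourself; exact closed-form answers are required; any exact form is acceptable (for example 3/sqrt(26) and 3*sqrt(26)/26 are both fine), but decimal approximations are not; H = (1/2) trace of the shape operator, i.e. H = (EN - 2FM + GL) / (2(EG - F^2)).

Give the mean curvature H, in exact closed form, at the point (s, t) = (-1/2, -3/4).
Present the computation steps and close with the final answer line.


z_s = 0, z_t = -3/4, z_ss = 6, z_st = 0, z_tt = -6
E = 1, F = 0, G = 25/16; answer radicand W^2 = 25/16
unnormalised second-form numerators: l = 6, m = 0, n = -6; L = l/sqrt(25/16), and similarly M = m/sqrt(W^2), N = n/sqrt(W^2)
H = (E*n - 2*F*m + G*l) / (2*(EG - F^2)*sqrt(W^2)); E*n - 2*F*m + G*l = 27/8, EG - F^2 = 25/16, so H = (27/25)/sqrt(25/16)

Answer: H = 108/125


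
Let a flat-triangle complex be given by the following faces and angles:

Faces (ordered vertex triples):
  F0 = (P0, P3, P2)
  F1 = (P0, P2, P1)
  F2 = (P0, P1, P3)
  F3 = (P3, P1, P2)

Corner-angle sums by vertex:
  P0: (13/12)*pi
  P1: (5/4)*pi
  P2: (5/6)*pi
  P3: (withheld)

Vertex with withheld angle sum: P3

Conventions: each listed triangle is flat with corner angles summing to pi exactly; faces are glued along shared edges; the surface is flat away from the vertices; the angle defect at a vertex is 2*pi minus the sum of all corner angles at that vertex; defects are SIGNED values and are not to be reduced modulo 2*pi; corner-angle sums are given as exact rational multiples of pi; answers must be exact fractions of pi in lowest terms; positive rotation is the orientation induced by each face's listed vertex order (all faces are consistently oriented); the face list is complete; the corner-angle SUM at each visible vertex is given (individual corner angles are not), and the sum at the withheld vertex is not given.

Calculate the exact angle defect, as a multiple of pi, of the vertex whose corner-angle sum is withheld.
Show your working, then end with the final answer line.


V = 4, E = 6, F = 4; chi = V - E + F = 2
Gauss-Bonnet: total defect = 2*pi*chi = 4*pi; visible defects sum to (17/6)*pi

Answer: defect(P3) = (7/6)*pi


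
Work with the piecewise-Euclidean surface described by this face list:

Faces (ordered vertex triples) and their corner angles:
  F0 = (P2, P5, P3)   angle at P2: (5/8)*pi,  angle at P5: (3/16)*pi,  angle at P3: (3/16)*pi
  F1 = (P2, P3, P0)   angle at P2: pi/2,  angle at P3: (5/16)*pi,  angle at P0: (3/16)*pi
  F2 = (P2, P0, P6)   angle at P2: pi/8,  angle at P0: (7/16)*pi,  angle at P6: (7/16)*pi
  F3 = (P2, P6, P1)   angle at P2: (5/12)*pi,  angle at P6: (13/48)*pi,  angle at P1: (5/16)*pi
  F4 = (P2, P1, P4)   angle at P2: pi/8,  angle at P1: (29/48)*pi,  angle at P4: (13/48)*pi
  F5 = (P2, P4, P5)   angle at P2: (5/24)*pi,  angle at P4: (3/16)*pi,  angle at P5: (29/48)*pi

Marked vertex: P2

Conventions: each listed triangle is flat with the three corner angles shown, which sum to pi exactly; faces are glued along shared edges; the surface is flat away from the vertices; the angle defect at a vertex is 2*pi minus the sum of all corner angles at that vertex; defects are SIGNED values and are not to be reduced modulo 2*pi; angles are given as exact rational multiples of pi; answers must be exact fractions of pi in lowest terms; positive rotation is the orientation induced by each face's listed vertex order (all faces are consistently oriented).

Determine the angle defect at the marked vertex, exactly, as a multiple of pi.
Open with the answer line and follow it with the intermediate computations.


Answer: defect(P2) = 0

Sum of corner angles at P2: 2*pi
defect = 2*pi - 2*pi


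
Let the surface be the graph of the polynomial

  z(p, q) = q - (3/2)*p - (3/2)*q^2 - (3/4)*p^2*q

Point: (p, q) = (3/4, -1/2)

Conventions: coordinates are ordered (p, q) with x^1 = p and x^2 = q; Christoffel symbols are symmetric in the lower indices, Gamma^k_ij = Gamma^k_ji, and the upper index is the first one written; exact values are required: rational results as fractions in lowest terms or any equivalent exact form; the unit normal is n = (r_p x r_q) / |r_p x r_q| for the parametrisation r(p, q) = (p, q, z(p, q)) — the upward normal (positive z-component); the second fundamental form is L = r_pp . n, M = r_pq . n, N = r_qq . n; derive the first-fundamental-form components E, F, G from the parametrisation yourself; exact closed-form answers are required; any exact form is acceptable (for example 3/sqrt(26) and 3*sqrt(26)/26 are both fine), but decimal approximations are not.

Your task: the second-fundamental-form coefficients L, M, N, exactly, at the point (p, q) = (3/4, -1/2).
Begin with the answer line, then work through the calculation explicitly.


Answer: L = 48*sqrt(25385)/25385, M = -72*sqrt(25385)/25385, N = -192*sqrt(25385)/25385

z_p = -15/16, z_q = 133/64, z_pp = 3/4, z_pq = -9/8, z_qq = -3
E = 481/256, F = -1995/1024, G = 21785/4096; answer radicand W^2 = 25385/4096
unnormalised second-form numerators: l = 3/4, m = -9/8, n = -3; L = l/sqrt(25385/4096), and similarly M = m/sqrt(W^2), N = n/sqrt(W^2)


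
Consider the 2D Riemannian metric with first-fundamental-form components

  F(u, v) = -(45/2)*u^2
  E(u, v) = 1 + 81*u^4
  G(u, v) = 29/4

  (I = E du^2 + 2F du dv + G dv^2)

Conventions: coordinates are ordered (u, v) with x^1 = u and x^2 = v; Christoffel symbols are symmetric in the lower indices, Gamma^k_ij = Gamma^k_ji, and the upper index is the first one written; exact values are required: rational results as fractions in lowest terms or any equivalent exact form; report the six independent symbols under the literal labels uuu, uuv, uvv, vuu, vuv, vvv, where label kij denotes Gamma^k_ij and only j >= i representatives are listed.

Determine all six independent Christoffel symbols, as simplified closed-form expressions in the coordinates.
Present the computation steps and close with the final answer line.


E = 1 + 81*u^4; F = -(45/2)*u^2; G = 29/4
Gamma^k_ij = (1/2) g^{kl} (d_i g_jl + d_j g_il - d_l g_ij), with g^inv = (1/(EG-F^2)) [[G, -F], [-F, E]]
first partials: E_u = 324*u^3, E_v = 0, F_u = -45*u, F_v = 0, G_u = 0, G_v = 0
D = EG - F^2 = 29/4 + 81*u^4
expanded: Gamma^u_uu = (G E_u - 2F F_u + F E_v)/(2D), Gamma^u_uv = (G E_v - F G_u)/(2D), Gamma^u_vv = (2G F_v - G G_u - F G_v)/(2D), Gamma^v_uu = (2E F_u - E E_v - F E_u)/(2D), Gamma^v_uv = (E G_u - F E_v)/(2D), Gamma^v_vv = (E G_v - 2F F_v + F G_u)/(2D); substitute and cancel common factors

Answer: Gamma_uuu = 648*u^3/(324*u^4 + 29), Gamma_uuv = 0, Gamma_uvv = 0, Gamma_vuu = -180*u/(324*u^4 + 29), Gamma_vuv = 0, Gamma_vvv = 0


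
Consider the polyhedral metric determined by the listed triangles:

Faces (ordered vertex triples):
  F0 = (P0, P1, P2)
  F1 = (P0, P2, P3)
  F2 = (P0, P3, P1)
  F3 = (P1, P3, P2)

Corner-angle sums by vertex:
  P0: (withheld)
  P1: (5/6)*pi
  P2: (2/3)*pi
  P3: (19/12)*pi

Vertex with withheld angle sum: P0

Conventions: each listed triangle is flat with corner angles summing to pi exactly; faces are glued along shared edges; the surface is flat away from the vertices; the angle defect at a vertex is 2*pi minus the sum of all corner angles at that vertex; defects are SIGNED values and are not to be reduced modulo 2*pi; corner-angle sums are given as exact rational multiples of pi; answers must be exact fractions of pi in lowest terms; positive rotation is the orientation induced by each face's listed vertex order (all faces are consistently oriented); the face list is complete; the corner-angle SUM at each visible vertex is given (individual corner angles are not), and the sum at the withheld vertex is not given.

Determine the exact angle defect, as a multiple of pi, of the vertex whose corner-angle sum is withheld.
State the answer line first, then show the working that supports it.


Answer: defect(P0) = (13/12)*pi

V = 4, E = 6, F = 4; chi = V - E + F = 2
Gauss-Bonnet: total defect = 2*pi*chi = 4*pi; visible defects sum to (35/12)*pi


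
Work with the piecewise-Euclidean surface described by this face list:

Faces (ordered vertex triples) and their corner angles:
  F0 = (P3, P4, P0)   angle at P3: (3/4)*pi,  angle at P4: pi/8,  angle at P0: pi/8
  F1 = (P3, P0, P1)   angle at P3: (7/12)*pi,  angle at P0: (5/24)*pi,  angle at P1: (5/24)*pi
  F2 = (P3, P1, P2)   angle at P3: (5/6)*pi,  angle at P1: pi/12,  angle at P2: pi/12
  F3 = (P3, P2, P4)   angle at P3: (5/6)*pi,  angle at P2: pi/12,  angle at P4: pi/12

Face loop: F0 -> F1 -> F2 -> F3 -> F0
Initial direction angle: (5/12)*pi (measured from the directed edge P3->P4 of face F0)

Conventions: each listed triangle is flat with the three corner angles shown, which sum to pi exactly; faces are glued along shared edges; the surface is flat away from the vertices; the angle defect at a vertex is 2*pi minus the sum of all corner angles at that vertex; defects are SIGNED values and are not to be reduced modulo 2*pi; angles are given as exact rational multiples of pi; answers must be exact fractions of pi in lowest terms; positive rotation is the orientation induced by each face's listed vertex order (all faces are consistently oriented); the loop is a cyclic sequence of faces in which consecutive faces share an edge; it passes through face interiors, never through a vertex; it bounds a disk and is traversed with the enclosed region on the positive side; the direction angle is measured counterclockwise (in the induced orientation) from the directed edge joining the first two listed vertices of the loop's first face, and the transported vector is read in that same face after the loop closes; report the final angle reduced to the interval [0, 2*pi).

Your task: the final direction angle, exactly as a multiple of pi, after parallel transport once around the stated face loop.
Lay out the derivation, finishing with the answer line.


enclosed vertex P3: corner angles sum to 3*pi, defect = 2*pi - 3*pi = -pi
adding the enclosed defects to the starting angle (mod 2*pi, induced orientation) gives the holonomy
final angle = (5/12)*pi - pi = (17/12)*pi (mod 2*pi)

Answer: final direction angle = (17/12)*pi


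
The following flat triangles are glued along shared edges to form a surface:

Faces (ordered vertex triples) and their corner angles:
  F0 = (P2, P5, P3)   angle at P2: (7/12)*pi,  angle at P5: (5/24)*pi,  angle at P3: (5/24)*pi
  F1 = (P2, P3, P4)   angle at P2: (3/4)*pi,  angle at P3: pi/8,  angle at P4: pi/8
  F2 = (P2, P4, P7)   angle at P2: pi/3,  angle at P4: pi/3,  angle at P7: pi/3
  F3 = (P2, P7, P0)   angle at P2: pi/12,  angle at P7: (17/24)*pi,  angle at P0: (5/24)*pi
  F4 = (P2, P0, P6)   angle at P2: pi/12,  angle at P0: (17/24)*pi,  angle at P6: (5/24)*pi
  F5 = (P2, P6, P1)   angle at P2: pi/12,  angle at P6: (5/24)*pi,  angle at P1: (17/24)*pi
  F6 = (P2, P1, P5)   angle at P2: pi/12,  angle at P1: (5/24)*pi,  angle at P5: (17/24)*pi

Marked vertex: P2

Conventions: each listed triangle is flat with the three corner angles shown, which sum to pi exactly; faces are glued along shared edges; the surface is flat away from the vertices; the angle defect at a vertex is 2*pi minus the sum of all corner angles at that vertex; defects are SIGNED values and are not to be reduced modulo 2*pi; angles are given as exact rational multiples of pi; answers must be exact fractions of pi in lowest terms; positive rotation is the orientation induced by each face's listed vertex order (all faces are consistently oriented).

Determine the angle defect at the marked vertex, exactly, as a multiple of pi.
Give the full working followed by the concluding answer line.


Sum of corner angles at P2: 2*pi
defect = 2*pi - 2*pi

Answer: defect(P2) = 0


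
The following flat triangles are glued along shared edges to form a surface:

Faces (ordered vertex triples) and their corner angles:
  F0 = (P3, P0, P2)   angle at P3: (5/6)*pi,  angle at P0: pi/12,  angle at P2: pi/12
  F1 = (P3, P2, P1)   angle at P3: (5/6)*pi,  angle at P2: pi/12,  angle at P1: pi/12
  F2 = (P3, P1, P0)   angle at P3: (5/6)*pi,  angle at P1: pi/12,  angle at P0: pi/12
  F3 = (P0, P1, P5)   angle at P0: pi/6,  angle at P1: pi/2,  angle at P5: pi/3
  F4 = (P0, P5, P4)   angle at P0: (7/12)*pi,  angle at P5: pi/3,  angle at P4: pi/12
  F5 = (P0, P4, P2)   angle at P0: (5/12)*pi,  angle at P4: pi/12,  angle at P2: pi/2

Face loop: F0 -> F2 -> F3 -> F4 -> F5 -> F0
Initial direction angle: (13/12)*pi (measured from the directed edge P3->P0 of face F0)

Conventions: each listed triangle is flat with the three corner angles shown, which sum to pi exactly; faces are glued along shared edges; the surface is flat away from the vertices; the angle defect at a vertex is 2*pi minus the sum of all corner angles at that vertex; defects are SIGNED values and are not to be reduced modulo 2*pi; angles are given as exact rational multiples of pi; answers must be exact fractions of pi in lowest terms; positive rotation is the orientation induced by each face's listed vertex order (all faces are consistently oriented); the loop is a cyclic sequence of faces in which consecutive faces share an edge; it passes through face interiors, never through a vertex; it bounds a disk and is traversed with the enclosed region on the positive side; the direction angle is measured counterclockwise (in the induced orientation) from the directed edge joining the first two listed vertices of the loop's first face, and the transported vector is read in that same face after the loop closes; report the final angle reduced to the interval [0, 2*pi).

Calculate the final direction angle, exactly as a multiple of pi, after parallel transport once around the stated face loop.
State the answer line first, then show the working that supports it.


Answer: final direction angle = (7/4)*pi

enclosed vertex P0: corner angles sum to (4/3)*pi, defect = 2*pi - (4/3)*pi = (2/3)*pi
the final direction is the initial angle plus the enclosed defects, taken mod 2*pi in the induced orientation
final angle = (13/12)*pi + (2/3)*pi = (7/4)*pi (mod 2*pi)


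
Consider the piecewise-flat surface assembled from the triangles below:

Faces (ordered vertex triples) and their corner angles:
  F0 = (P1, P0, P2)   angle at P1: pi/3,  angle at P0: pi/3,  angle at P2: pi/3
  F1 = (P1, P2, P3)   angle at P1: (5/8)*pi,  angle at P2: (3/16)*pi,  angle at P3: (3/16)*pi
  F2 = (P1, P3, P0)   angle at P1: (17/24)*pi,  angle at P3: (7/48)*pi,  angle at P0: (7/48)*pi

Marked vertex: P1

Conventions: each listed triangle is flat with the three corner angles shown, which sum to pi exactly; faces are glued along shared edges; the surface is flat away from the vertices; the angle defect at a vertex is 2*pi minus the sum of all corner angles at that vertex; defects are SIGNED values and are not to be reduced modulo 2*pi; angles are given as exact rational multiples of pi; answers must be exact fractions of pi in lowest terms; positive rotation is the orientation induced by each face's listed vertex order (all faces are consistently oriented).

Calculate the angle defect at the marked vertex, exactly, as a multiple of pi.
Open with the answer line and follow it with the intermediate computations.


Answer: defect(P1) = pi/3

Sum of corner angles at P1: (5/3)*pi
defect = 2*pi - (5/3)*pi


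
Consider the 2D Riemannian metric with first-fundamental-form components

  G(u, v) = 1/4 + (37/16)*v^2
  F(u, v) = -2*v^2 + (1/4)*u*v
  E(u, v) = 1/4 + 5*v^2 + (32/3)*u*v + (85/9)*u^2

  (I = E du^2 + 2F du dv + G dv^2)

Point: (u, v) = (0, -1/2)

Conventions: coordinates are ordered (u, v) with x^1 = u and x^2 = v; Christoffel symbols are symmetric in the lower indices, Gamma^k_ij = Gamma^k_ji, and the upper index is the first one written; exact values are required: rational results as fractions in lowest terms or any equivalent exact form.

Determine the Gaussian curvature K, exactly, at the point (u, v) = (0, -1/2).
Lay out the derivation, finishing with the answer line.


E = 3/2, F = -1/2, G = 53/64, EG - F^2 = 127/128 at the point
E_u = -16/3, E_v = -5, F_u = -1/8, F_v = 2, G_u = 0, G_v = -37/16
E_vv = 10, F_uv = 1/4, G_uu = 0
By Brioschi, K is (det M1 - det M2) divided by (EG - F^2) squared.
M1 = [[-E_vv/2 + F_uv - G_uu/2, E_u/2, F_u - E_v/2], [F_v - G_u/2, E, F], [G_v/2, F, G]] = [[-19/4, -8/3, 19/8], [2, 3/2, -1/2], [-37/32, -1/2, 53/64]]; det M1 = -3/32
M2 = [[0, E_v/2, G_u/2], [E_v/2, E, F], [G_u/2, F, G]] = [[0, -5/2, 0], [-5/2, 3/2, -1/2], [0, -1/2, 53/64]]; det M2 = -1325/256
det M1 - det M2 = 1301/256; K = 1301/256 / (127/128)^2 = 83264/16129

Answer: K = 83264/16129


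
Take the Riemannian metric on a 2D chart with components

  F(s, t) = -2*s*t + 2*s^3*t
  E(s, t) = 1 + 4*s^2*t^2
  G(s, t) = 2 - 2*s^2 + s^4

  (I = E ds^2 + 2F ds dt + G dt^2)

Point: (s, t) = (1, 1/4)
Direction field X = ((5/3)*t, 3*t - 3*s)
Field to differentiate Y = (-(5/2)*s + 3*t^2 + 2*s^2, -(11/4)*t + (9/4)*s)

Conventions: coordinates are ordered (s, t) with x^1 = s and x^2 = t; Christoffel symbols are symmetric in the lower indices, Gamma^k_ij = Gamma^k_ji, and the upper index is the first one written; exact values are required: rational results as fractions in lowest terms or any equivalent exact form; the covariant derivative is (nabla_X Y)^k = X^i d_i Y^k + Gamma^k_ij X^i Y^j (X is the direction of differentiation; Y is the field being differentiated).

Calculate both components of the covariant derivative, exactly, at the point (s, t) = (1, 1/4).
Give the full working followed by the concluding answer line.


E = 5/4, F = 0, G = 1 at the point
E_s = 1/2, E_t = 2, F_s = 1, F_t = 0, G_s = 0, G_t = 0
EG - F^2 = 5/4;  g^inv = (4/5) * [[1, 0], [0, 5/4]]
first-kind symbols [ij,l] = (1/2)(d_i g_jl + d_j g_il - d_l g_ij): [ss,s] = E_s/2 = 1/4, [ss,t] = F_s - E_t/2 = 0, [st,s] = E_t/2 = 1, [st,t] = G_s/2 = 0, [tt,s] = F_t - G_s/2 = 0, [tt,t] = G_t/2 = 0
Gamma^s_ij = (G*[ij,s] - F*[ij,t])/(EG - F^2), Gamma^t_ij = (E*[ij,t] - F*[ij,s])/(EG - F^2)
Gamma_sss = 1/5, Gamma_sst = 4/5, Gamma_stt = 0, Gamma_tss = 0, Gamma_tst = 0, Gamma_ttt = 0
X = (5/12, -9/4), Y = (-5/16, 25/16) at the point

Answer: (nabla_X Y)^s = -325/192, (nabla_X Y)^t = 57/8


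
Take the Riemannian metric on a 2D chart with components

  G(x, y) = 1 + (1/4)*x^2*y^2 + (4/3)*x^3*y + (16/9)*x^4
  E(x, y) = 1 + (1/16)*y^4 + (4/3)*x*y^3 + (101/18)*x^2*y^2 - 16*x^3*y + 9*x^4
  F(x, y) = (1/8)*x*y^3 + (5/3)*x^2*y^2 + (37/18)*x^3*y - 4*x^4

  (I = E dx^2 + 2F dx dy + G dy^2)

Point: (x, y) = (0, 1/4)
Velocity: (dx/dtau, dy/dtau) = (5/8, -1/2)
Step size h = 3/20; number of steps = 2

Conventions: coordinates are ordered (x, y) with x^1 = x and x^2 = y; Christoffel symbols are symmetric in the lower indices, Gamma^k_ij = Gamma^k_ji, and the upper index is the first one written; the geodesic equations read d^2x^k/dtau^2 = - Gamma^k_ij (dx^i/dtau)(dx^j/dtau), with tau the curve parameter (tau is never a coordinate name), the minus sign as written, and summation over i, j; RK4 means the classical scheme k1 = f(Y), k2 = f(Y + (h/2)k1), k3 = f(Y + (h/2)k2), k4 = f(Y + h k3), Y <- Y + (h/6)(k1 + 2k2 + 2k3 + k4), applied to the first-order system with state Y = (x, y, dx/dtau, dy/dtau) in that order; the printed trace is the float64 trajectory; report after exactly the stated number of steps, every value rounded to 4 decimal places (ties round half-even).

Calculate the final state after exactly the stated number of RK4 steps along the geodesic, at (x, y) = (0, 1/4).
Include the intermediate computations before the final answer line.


f(Y) = (dx/dtau, dy/dtau, -Gamma^x_ij Y'^i Y'^j, -Gamma^y_ij Y'^i Y'^j) with the Gammas evaluated at the stage position; h = 0.150000; intermediate values shown to 6 dp
step 0: x = 0.0000, y = 0.2500, dx/dtau = 0.6250, dy/dtau = -0.5000
step 1:
  k1: at (x, y) = (0.000000, 0.250000), (dx/dtau, dy/dtau) = (0.625000, -0.500000); Gamma_xxx = 0.010414, Gamma_xxy = 0.001953, Gamma_xyy = 0.000000, Gamma_yxx = 0.000000, Gamma_yxy = 0.000000, Gamma_yyy = 0.000000; k1 = (0.625000, -0.500000, -0.002848, 0.000000)
  k2: at (x, y) = (0.046875, 0.212500), (dx/dtau, dy/dtau) = (0.624786, -0.500000); Gamma_xxx = 0.008913, Gamma_xxy = 0.007221, Gamma_xyy = 0.000732, Gamma_yxx = 0.002255, Gamma_yxy = 0.001827, Gamma_yyy = 0.000185; k2 = (0.624786, -0.500000, 0.000850, 0.000215)
  k3: at (x, y) = (0.046859, 0.212500), (dx/dtau, dy/dtau) = (0.625064, -0.499984); Gamma_xxx = 0.008914, Gamma_xxy = 0.007219, Gamma_xyy = 0.000732, Gamma_yxx = 0.002255, Gamma_yxy = 0.001826, Gamma_yyy = 0.000185; k3 = (0.625064, -0.499984, 0.000846, 0.000214)
  k4: at (x, y) = (0.093760, 0.175002), (dx/dtau, dy/dtau) = (0.625127, -0.499968); Gamma_xxx = -0.002398, Gamma_xxy = 0.008443, Gamma_xyy = 0.001173, Gamma_yxx = -0.001909, Gamma_yxy = 0.006718, Gamma_yyy = 0.000933; k4 = (0.625127, -0.499968, 0.005922, 0.004712)
  Y <- Y + (h/6)(k1 + 2k2 + 2k3 + k4): x = 0.0937, y = 0.1750, dx/dtau = 0.6252, dy/dtau = -0.4999
step 2:
  k1: at (x, y) = (0.093746, 0.175002), (dx/dtau, dy/dtau) = (0.625162, -0.499861); Gamma_xxx = -0.002396, Gamma_xxy = 0.008442, Gamma_xyy = 0.001172, Gamma_yxx = -0.001906, Gamma_yxy = 0.006716, Gamma_yyy = 0.000933; k1 = (0.625162, -0.499861, 0.005920, 0.004710)
  k2: at (x, y) = (0.140633, 0.137512), (dx/dtau, dy/dtau) = (0.625606, -0.499508); Gamma_xxx = 0.001446, Gamma_xxy = -0.001345, Gamma_xyy = -0.000213, Gamma_yxx = -0.017172, Gamma_yxy = 0.015973, Gamma_yyy = 0.002531; k2 = (0.625606, -0.499508, -0.001354, 0.016072)
  k3: at (x, y) = (0.140666, 0.137539), (dx/dtau, dy/dtau) = (0.625060, -0.498655); Gamma_xxx = 0.001449, Gamma_xxy = -0.001347, Gamma_xyy = -0.000214, Gamma_yxx = -0.017184, Gamma_yxy = 0.015984, Gamma_yyy = 0.002533; k3 = (0.625060, -0.498655, -0.001353, 0.016048)
  k4: at (x, y) = (0.187505, 0.100203), (dx/dtau, dy/dtau) = (0.624959, -0.497454); Gamma_xxx = 0.045076, Gamma_xxy = -0.028907, Gamma_xyy = -0.004926, Gamma_yxx = -0.047985, Gamma_yxy = 0.030772, Gamma_yyy = 0.005244; k4 = (0.624959, -0.497454, -0.034360, 0.036577)
  Y <- Y + (h/6)(k1 + 2k2 + 2k3 + k4): x = 0.1875, y = 0.1002, dx/dtau = 0.6243, dy/dtau = -0.4972

Answer: x = 0.1875, y = 0.1002, dx/dtau = 0.6243, dy/dtau = -0.4972
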